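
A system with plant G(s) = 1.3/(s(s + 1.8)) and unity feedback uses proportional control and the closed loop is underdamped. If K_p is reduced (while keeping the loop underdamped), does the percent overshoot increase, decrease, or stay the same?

decrease

ζ = 1.8/(2√(1.3K_p)) rises as K_p falls; higher damping means less overshoot.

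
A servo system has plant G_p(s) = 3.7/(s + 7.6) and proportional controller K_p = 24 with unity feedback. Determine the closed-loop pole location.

s = -96.4

Closed-loop transfer function: T(s) = K_p·G_p(s)/(1 + K_p·G_p(s)) = 88.8/(s + 7.6 + 88.8) = 88.8/(s + 96.4).
The closed-loop pole is at s = −96.4.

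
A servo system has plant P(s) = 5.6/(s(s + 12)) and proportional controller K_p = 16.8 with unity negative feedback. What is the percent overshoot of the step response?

Closed-loop characteristic equation: s² + 12s + 94.08 = 0, so ω_n = 9.699 rad/s and ζ = 12/(2·9.699) = 0.6186.
%OS = 100·exp(−πζ/√(1−ζ²)) = 100·exp(−π·0.6186/√0.6173) = 8.43%.

8.43%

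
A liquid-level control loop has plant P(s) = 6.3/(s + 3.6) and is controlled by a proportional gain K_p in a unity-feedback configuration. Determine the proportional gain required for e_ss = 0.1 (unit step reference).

For a type-0 loop with proportional control, e_ss = 1/(1 + K_p·P(0)).
P(0) = 1.75. Require 1/(1 + K_p·1.75) = 0.1, so 1 + 1.75·K_p = 10.
K_p = (10 − 1)/1.75 = 5.14.

K_p = 5.14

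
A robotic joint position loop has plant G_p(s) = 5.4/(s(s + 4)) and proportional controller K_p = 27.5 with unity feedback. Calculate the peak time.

T_p = 0.261 s

The closed-loop denominator s² + 4s + 148.5 gives ω_n = √148.5 = 12.19 and ζ = 4/(2ω_n) = 0.1641.
Damped frequency ω_d = ω_n√(1−ζ²) = 12.02 rad/s, so peak time T_p = π/ω_d = 0.261 s.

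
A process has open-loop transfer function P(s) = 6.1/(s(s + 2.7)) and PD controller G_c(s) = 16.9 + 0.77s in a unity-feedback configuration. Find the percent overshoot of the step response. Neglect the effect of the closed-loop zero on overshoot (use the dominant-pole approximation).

Forward path: (16.9 + 0.77s)·6.1/(s(s+2.7)). The closed-loop characteristic equation is s² + (2.7 + 6.1·0.77)s + 6.1·16.9 = 0.
That is s² + 7.397s + 103.1 = 0, so ω_n = 10.15 rad/s and ζ = 7.397/(2·10.15) = 0.3643.
%OS = 100·exp(−πζ/√(1−ζ²)) = 29.3%.

29.3%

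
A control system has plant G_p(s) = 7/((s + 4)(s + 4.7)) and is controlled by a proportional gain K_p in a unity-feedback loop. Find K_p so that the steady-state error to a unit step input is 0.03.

K_p = 86.8

The loop is type 0, so e_ss(step) = 1/(1 + K_pos) with K_pos = K_p·G_p(0).
G_p(0) = 0.3723. Require 1/(1 + K_p·0.3723) = 0.03, so 1 + 0.3723·K_p = 33.33.
K_p = (33.33 − 1)/0.3723 = 86.8.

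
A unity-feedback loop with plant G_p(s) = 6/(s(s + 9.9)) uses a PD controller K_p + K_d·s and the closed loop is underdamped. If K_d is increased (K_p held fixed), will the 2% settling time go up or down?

Characteristic equation s² + (9.9 + 6K_d)s + 6K_p = 0: raising K_d increases ζω_n = (9.9+6K_d)/2 while the loop stays underdamped, so T_s ≈ 4/(ζω_n) decreases.

decrease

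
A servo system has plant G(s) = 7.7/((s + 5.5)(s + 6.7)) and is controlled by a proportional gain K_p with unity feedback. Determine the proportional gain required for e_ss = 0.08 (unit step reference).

K_p = 55

For a type-0 loop with proportional control, e_ss = 1/(1 + K_p·G(0)).
G(0) = 0.209. Require 1/(1 + K_p·0.209) = 0.08, so 1 + 0.209·K_p = 12.5.
K_p = (12.5 − 1)/0.209 = 55.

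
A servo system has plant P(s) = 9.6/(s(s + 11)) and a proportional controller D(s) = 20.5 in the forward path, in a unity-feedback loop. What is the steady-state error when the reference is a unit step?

The open loop D(s)P(s) has a pole at the origin (type 1), so the static position error constant is infinite and e_ss = 1/(1+∞) = 0.

0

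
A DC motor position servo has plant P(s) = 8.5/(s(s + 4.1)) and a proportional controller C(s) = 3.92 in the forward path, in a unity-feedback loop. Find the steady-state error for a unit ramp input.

The loop has one pole at the origin (type 1). Velocity error constant K_v = lim_{s→0} s·C(s)P(s) = 3.92·8.5/4.1 = 8.127.
Steady-state error to a unit ramp: e_ss = 1/K_v = 0.123.

0.123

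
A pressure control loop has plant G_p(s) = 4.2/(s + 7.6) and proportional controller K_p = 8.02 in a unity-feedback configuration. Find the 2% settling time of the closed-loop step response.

Closed-loop transfer function: T(s) = K_p·G_p(s)/(1 + K_p·G_p(s)) = 33.68/(s + 7.6 + 33.68) = 33.68/(s + 41.28).
Time constant τ = 1/41.28 = 0.02422 s, so the 2% settling time is about 4τ = 0.0969 s.

T_s ≈ 0.0969 s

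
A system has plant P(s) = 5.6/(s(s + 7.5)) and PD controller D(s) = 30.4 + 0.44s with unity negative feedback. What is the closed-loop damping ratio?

ζ = 0.382

Forward path: (30.4 + 0.44s)·5.6/(s(s+7.5)). The closed-loop characteristic equation is s² + (7.5 + 5.6·0.44)s + 5.6·30.4 = 0.
That is s² + 9.964s + 170.2 = 0, so ω_n = 13.05 rad/s and ζ = 9.964/(2·13.05) = 0.3818.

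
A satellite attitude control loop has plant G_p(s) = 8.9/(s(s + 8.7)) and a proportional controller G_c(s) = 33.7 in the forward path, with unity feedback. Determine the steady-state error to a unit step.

The open loop G_c(s)G_p(s) has a pole at the origin (type 1), so the static position error constant is infinite and e_ss = 1/(1+∞) = 0.

0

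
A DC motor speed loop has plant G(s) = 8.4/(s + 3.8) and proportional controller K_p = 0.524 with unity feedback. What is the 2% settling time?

T_s ≈ 0.488 s

Closed-loop transfer function: T(s) = K_p·G(s)/(1 + K_p·G(s)) = 4.402/(s + 3.8 + 4.402) = 4.402/(s + 8.202).
Time constant τ = 1/8.202 = 0.1219 s, so the 2% settling time is about 4τ = 0.488 s.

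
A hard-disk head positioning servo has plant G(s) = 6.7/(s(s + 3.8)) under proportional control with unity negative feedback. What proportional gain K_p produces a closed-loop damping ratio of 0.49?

K_p = 2.24

Closed-loop characteristic equation: s² + 3.8s + K_p·6.7 = 0.
So ω_n = √(6.7K_p) and 2ζω_n = 3.8, giving ζ = 3.8/(2√(6.7K_p)).
Setting ζ = 0.49: √(6.7K_p) = 3.8/(2·0.49) = 3.878, so K_p = 15.04/6.7 = 2.24.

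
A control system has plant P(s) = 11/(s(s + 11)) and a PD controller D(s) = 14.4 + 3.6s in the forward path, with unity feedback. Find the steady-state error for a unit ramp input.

0.0694

The loop has one pole at the origin (type 1). Velocity error constant K_v = lim_{s→0} s·D(s)P(s) = 14.4·11/11 = 14.4.
Steady-state error to a unit ramp: e_ss = 1/K_v = 0.0694.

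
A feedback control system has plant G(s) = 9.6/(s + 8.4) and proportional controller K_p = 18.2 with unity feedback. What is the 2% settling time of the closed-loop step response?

T_s ≈ 0.0218 s

Closed-loop transfer function: T(s) = K_p·G(s)/(1 + K_p·G(s)) = 174.7/(s + 8.4 + 174.7) = 174.7/(s + 183.1).
Time constant τ = 1/183.1 = 0.005461 s, so the 2% settling time is about 4τ = 0.0218 s.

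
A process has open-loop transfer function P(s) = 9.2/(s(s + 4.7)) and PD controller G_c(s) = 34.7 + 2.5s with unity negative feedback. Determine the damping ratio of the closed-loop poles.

Forward path: (34.7 + 2.5s)·9.2/(s(s+4.7)). The closed-loop characteristic equation is s² + (4.7 + 9.2·2.5)s + 9.2·34.7 = 0.
That is s² + 27.7s + 319.2 = 0, so ω_n = 17.87 rad/s and ζ = 27.7/(2·17.87) = 0.7752.

ζ = 0.775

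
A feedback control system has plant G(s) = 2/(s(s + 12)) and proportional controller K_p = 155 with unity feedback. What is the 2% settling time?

T_s ≈ 0.667 s

From 1 + K_pG(s) = 0: s² + 12s + 310 = 0 ⇒ ω_n = 17.61, ζ = 0.3408.
2% settling time T_s ≈ 4/(ζω_n) = 4/6 = 0.667 s.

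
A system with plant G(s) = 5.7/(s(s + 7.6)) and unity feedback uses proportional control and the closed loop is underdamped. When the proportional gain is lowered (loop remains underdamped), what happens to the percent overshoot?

ζ = 7.6/(2√(5.7K_p)) rises as K_p falls; higher damping means less overshoot.

decrease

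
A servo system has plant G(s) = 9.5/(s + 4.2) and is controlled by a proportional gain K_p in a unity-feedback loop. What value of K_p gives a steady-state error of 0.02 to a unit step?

For a type-0 loop with proportional control, e_ss = 1/(1 + K_p·G(0)).
G(0) = 2.262. Require 1/(1 + K_p·2.262) = 0.02, so 1 + 2.262·K_p = 50.
K_p = (50 − 1)/2.262 = 21.7.

K_p = 21.7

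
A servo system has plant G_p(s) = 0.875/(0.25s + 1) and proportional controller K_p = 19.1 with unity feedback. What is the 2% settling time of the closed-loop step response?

Closed loop: T(s) = K_p·G_p/(1+K_p·G_p) = 16.71/(0.25s + 1 + 16.71), with pole at s = −(1 + 16.71)/0.25 = −70.85.
τ = 1/70.85 = 0.01411 s, so 2% settling time ≈ 4τ = 0.0565 s.

T_s ≈ 0.0565 s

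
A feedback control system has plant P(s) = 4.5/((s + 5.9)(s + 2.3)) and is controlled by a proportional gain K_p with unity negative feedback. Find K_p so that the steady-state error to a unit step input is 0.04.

K_p = 72.4

The loop is type 0, so e_ss(step) = 1/(1 + K_pos) with K_pos = K_p·P(0).
P(0) = 0.3316. Require 1/(1 + K_p·0.3316) = 0.04, so 1 + 0.3316·K_p = 25.
K_p = (25 − 1)/0.3316 = 72.4.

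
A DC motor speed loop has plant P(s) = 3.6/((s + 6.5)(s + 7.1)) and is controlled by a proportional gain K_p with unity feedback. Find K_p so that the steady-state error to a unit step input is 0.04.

K_p = 308

For a type-0 loop with proportional control, e_ss = 1/(1 + K_p·P(0)).
P(0) = 0.07801. Require 1/(1 + K_p·0.07801) = 0.04, so 1 + 0.07801·K_p = 25.
K_p = (25 − 1)/0.07801 = 308.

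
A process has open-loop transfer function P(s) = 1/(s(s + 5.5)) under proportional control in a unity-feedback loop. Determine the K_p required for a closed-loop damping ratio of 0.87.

Closed-loop characteristic equation: s² + 5.5s + K_p·1 = 0.
So ω_n = √(1K_p) and 2ζω_n = 5.5, giving ζ = 5.5/(2√(1K_p)).
Setting ζ = 0.87: √(1K_p) = 5.5/(2·0.87) = 3.161, so K_p = 9.991/1 = 9.99.

K_p = 9.99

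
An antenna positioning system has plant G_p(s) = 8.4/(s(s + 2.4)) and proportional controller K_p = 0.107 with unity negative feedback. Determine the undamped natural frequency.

The closed-loop denominator is s(s+2.4) + 0.107·8.4 = s² + 2.4s + 0.8988.
So ω_n² = 0.8988 ⇒ ω_n = 0.9481 rad/s, and ζ = 2.4/(2ω_n) = 1.27.

ω_n = 0.948 rad/s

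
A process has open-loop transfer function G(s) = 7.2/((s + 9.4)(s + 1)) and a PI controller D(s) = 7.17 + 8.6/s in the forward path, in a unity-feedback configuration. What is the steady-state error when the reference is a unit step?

The open loop D(s)G(s) has a pole at the origin (type 1), so the static position error constant is infinite and e_ss = 1/(1+∞) = 0.

0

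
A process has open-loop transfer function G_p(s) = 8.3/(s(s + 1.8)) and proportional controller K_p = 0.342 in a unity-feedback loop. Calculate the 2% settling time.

T_s ≈ 4.44 s

The closed-loop denominator s² + 1.8s + 2.839 gives ω_n = √2.839 = 1.685 and ζ = 1.8/(2ω_n) = 0.5342.
2% settling time T_s ≈ 4/(ζω_n) = 4/0.9 = 4.44 s.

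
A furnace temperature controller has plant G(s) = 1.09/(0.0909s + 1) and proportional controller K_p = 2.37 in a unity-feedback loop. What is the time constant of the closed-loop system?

Closed loop: T(s) = K_p·G/(1+K_p·G) = 2.583/(0.0909s + 1 + 2.583), with pole at s = −(1 + 2.583)/0.0909 = −39.42.
Closed-loop time constant τ = 1/39.42 = 0.0254 s.

τ = 0.0254 s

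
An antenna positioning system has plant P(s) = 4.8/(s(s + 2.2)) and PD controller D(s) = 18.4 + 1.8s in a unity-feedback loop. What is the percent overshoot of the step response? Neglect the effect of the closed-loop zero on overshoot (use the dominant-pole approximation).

Forward path: (18.4 + 1.8s)·4.8/(s(s+2.2)). The closed-loop characteristic equation is s² + (2.2 + 4.8·1.8)s + 4.8·18.4 = 0.
That is s² + 10.84s + 88.32 = 0, so ω_n = 9.398 rad/s and ζ = 10.84/(2·9.398) = 0.5767.
%OS = 100·exp(−πζ/√(1−ζ²)) = 10.9%.

10.9%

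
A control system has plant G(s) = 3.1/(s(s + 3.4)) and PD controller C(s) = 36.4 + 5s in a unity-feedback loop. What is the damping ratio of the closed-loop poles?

ζ = 0.89

Forward path: (36.4 + 5s)·3.1/(s(s+3.4)). The closed-loop characteristic equation is s² + (3.4 + 3.1·5)s + 3.1·36.4 = 0.
That is s² + 18.9s + 112.8 = 0, so ω_n = 10.62 rad/s and ζ = 18.9/(2·10.62) = 0.8896.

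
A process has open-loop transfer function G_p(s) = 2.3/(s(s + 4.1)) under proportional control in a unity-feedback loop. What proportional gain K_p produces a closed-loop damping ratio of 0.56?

Closed-loop characteristic equation: s² + 4.1s + K_p·2.3 = 0.
So ω_n = √(2.3K_p) and 2ζω_n = 4.1, giving ζ = 4.1/(2√(2.3K_p)).
Setting ζ = 0.56: √(2.3K_p) = 4.1/(2·0.56) = 3.661, so K_p = 13.4/2.3 = 5.83.

K_p = 5.83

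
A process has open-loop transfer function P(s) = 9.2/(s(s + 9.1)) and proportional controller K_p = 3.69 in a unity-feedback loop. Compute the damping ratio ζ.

ζ = 0.781

1 + K_p·P(s) = 0 gives s² + 9.1s + 33.95 = 0.
Matching s² + 2ζω_n s + ω_n²: ω_n = √33.95 = 5.826 rad/s and 2ζω_n = 9.1, so ζ = 9.1/(2·5.826) = 0.781.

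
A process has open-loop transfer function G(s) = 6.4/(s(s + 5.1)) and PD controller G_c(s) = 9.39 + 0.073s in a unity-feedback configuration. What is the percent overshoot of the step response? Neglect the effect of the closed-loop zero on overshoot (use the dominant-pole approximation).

Forward path: (9.39 + 0.073s)·6.4/(s(s+5.1)). The closed-loop characteristic equation is s² + (5.1 + 6.4·0.073)s + 6.4·9.39 = 0.
That is s² + 5.567s + 60.1 = 0, so ω_n = 7.752 rad/s and ζ = 5.567/(2·7.752) = 0.3591.
%OS = 100·exp(−πζ/√(1−ζ²)) = 29.9%.

29.9%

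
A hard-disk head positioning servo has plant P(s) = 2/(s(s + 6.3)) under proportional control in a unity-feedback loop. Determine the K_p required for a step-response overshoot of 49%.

K_p = 101

From %OS = 100·exp(−πζ/√(1−ζ²)) = 49%, ζ = −ln(0.49)/√(π²+ln²(0.49)) = 0.2214.
Characteristic equation s² + 6.3s + 2K_p = 0 gives ζ = 6.3/(2√(2K_p)).
Setting ζ = 0.2214: √(2K_p) = 6.3/(2·0.2214) = 14.23, so K_p = 202.4/2 = 101.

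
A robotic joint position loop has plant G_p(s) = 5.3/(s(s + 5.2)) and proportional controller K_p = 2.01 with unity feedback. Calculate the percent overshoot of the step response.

Closed-loop characteristic equation: s² + 5.2s + 10.65 = 0, so ω_n = 3.264 rad/s and ζ = 5.2/(2·3.264) = 0.7966.
%OS = 100·exp(−πζ/√(1−ζ²)) = 100·exp(−π·0.7966/√0.3654) = 1.59%.

1.59%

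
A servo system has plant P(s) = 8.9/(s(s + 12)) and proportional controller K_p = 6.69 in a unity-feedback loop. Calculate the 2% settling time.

T_s ≈ 0.667 s

From 1 + K_pP(s) = 0: s² + 12s + 59.54 = 0 ⇒ ω_n = 7.716, ζ = 0.7776.
2% settling time T_s ≈ 4/(ζω_n) = 4/6 = 0.667 s.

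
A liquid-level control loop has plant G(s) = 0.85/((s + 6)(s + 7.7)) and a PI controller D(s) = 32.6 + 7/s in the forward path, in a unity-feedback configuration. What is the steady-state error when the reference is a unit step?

The open loop D(s)G(s) has a pole at the origin (type 1), so the static position error constant is infinite and e_ss = 1/(1+∞) = 0.

0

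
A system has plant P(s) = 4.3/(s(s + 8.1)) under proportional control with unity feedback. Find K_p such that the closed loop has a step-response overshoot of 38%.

From %OS = 100·exp(−πζ/√(1−ζ²)) = 38%, ζ = −ln(0.38)/√(π²+ln²(0.38)) = 0.2943.
Characteristic equation s² + 8.1s + 4.3K_p = 0 gives ζ = 8.1/(2√(4.3K_p)).
Setting ζ = 0.2943: √(4.3K_p) = 8.1/(2·0.2943) = 13.76, so K_p = 189.3/4.3 = 44.

K_p = 44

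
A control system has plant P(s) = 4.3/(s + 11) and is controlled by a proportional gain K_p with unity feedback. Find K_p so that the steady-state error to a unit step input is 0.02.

K_p = 125

For a type-0 loop with proportional control, e_ss = 1/(1 + K_p·P(0)).
P(0) = 0.3909. Require 1/(1 + K_p·0.3909) = 0.02, so 1 + 0.3909·K_p = 50.
K_p = (50 − 1)/0.3909 = 125.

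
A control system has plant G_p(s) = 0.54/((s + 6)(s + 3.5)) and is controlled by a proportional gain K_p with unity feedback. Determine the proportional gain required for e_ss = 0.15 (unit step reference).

K_p = 220

Steady-state error for a unit step on this type-0 loop is 1/(1 + K_p·G_p(0)).
G_p(0) = 0.02571. Require 1/(1 + K_p·0.02571) = 0.15, so 1 + 0.02571·K_p = 6.667.
K_p = (6.667 − 1)/0.02571 = 220.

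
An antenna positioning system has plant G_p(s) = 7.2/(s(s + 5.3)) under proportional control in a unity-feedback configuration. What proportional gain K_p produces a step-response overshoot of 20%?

K_p = 4.69

From %OS = 100·exp(−πζ/√(1−ζ²)) = 20%, ζ = −ln(0.2)/√(π²+ln²(0.2)) = 0.4559.
Characteristic equation s² + 5.3s + 7.2K_p = 0 gives ζ = 5.3/(2√(7.2K_p)).
Setting ζ = 0.4559: √(7.2K_p) = 5.3/(2·0.4559) = 5.812, so K_p = 33.78/7.2 = 4.69.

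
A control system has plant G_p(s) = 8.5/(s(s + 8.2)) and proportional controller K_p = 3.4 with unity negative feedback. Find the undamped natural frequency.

ω_n = 5.38 rad/s

With unity feedback the closed-loop characteristic equation is s² + 8.2s + 3.4·8.5 = s² + 8.2s + 28.9 = 0.
Matching s² + 2ζω_n s + ω_n²: ω_n = √28.9 = 5.376 rad/s and 2ζω_n = 8.2, so ζ = 8.2/(2·5.376) = 0.763.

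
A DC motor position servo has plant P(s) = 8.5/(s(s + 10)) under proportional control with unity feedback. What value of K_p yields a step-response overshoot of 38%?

From %OS = 100·exp(−πζ/√(1−ζ²)) = 38%, ζ = −ln(0.38)/√(π²+ln²(0.38)) = 0.2943.
Characteristic equation s² + 10s + 8.5K_p = 0 gives ζ = 10/(2√(8.5K_p)).
Setting ζ = 0.2943: √(8.5K_p) = 10/(2·0.2943) = 16.99, so K_p = 288.5/8.5 = 33.9.

K_p = 33.9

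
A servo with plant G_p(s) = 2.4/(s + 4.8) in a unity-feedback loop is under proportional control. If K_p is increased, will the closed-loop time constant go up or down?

decrease

Closed-loop pole is at s = −(4.8+K_p·2.4); larger K_p moves it further left, so τ = 1/(4.8+K_p·2.4) decreases.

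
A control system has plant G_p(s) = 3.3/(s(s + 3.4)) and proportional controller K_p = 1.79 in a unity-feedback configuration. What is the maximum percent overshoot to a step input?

From 1 + K_pG_p(s) = 0: s² + 3.4s + 5.907 = 0 ⇒ ω_n = 2.43, ζ = 0.6995.
%OS = 100·exp(−πζ/√(1−ζ²)) = 100·exp(−π·0.6995/√0.5107) = 4.62%.

4.62%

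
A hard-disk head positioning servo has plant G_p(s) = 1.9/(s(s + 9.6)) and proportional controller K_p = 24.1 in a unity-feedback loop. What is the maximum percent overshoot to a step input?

4.24%

Closed-loop characteristic equation: s² + 9.6s + 45.79 = 0, so ω_n = 6.767 rad/s and ζ = 9.6/(2·6.767) = 0.7093.
%OS = 100·exp(−πζ/√(1−ζ²)) = 100·exp(−π·0.7093/√0.4968) = 4.24%.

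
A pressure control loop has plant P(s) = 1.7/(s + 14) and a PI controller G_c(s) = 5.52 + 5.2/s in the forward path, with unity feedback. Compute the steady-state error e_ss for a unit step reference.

The open loop G_c(s)P(s) has a pole at the origin (type 1), so the static position error constant is infinite and e_ss = 1/(1+∞) = 0.

0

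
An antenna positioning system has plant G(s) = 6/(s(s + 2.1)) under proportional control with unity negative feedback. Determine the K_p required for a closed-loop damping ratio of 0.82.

Closed-loop characteristic equation: s² + 2.1s + K_p·6 = 0.
So ω_n = √(6K_p) and 2ζω_n = 2.1, giving ζ = 2.1/(2√(6K_p)).
Setting ζ = 0.82: √(6K_p) = 2.1/(2·0.82) = 1.28, so K_p = 1.64/6 = 0.273.

K_p = 0.273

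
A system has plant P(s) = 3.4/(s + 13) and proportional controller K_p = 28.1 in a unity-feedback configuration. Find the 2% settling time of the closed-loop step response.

Closed-loop transfer function: T(s) = K_p·P(s)/(1 + K_p·P(s)) = 95.54/(s + 13 + 95.54) = 95.54/(s + 108.5).
Time constant τ = 1/108.5 = 0.009213 s, so the 2% settling time is about 4τ = 0.0369 s.

T_s ≈ 0.0369 s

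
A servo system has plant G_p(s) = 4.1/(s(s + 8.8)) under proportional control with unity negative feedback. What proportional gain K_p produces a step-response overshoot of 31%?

K_p = 38.7

From %OS = 100·exp(−πζ/√(1−ζ²)) = 31%, ζ = −ln(0.31)/√(π²+ln²(0.31)) = 0.3493.
Characteristic equation s² + 8.8s + 4.1K_p = 0 gives ζ = 8.8/(2√(4.1K_p)).
Setting ζ = 0.3493: √(4.1K_p) = 8.8/(2·0.3493) = 12.6, so K_p = 158.7/4.1 = 38.7.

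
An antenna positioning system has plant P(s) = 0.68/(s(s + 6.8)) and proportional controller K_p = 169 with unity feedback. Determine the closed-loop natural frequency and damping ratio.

ω_n = 10.7 rad/s, ζ = 0.317

The closed-loop denominator is s(s+6.8) + 169·0.68 = s² + 6.8s + 114.9.
So ω_n² = 114.9 ⇒ ω_n = 10.72 rad/s, and ζ = 6.8/(2ω_n) = 0.317.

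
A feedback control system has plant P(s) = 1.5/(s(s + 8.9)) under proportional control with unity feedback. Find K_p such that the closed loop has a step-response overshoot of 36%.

From %OS = 100·exp(−πζ/√(1−ζ²)) = 36%, ζ = −ln(0.36)/√(π²+ln²(0.36)) = 0.3093.
Characteristic equation s² + 8.9s + 1.5K_p = 0 gives ζ = 8.9/(2√(1.5K_p)).
Setting ζ = 0.3093: √(1.5K_p) = 8.9/(2·0.3093) = 14.39, so K_p = 207/1.5 = 138.

K_p = 138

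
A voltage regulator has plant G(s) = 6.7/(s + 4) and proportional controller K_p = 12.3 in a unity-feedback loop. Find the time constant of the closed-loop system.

τ = 0.0116 s

Closed-loop transfer function: T(s) = K_p·G(s)/(1 + K_p·G(s)) = 82.41/(s + 4 + 82.41) = 82.41/(s + 86.41).
Time constant τ = 1/86.41 = 0.0116 s.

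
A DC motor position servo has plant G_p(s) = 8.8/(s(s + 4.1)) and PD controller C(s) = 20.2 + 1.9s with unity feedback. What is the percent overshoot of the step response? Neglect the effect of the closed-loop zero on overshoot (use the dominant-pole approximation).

Forward path: (20.2 + 1.9s)·8.8/(s(s+4.1)). The closed-loop characteristic equation is s² + (4.1 + 8.8·1.9)s + 8.8·20.2 = 0.
That is s² + 20.82s + 177.8 = 0, so ω_n = 13.33 rad/s and ζ = 20.82/(2·13.33) = 0.7808.
%OS = 100·exp(−πζ/√(1−ζ²)) = 1.97%.

1.97%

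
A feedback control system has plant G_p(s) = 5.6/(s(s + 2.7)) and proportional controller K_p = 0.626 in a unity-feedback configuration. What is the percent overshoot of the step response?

3.8%

The closed-loop denominator s² + 2.7s + 3.506 gives ω_n = √3.506 = 1.872 and ζ = 2.7/(2ω_n) = 0.721.
%OS = 100·exp(−πζ/√(1−ζ²)) = 100·exp(−π·0.721/√0.4801) = 3.8%.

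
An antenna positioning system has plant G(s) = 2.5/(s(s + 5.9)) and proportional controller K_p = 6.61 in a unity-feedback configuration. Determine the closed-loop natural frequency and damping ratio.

ω_n = 4.07 rad/s, ζ = 0.726

1 + K_p·G(s) = 0 gives s² + 5.9s + 16.53 = 0.
So ω_n² = 16.53 ⇒ ω_n = 4.065 rad/s, and ζ = 5.9/(2ω_n) = 0.726.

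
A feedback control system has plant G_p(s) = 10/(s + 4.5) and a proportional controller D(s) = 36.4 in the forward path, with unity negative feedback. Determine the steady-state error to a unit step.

The loop is type 0. Static position error constant K_pos = D(0)·G_p(0) = 36.4·2.222 = 80.89.
Steady-state error to a unit step: e_ss = 1/(1+K_pos) = 1/81.89 = 0.0122.

0.0122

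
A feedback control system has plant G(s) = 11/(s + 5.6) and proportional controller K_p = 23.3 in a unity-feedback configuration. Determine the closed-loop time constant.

τ = 0.00382 s

Closed-loop transfer function: T(s) = K_p·G(s)/(1 + K_p·G(s)) = 256.3/(s + 5.6 + 256.3) = 256.3/(s + 261.9).
Time constant τ = 1/261.9 = 0.00382 s.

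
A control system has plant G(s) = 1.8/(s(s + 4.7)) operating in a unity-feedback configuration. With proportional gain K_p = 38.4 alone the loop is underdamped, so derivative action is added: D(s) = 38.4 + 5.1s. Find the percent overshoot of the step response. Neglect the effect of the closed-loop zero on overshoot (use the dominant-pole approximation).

0.854%

Forward path: (38.4 + 5.1s)·1.8/(s(s+4.7)). The closed-loop characteristic equation is s² + (4.7 + 1.8·5.1)s + 1.8·38.4 = 0.
That is s² + 13.88s + 69.12 = 0, so ω_n = 8.314 rad/s and ζ = 13.88/(2·8.314) = 0.8348.
%OS = 100·exp(−πζ/√(1−ζ²)) = 0.854%.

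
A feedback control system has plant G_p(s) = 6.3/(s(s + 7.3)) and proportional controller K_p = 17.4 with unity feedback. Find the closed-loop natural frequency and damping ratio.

ω_n = 10.5 rad/s, ζ = 0.349

With unity feedback the closed-loop characteristic equation is s² + 7.3s + 17.4·6.3 = s² + 7.3s + 109.6 = 0.
So ω_n² = 109.6 ⇒ ω_n = 10.47 rad/s, and ζ = 7.3/(2ω_n) = 0.349.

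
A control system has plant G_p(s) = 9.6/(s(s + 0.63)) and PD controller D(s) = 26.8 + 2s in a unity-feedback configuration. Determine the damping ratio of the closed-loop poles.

ζ = 0.618

Forward path: (26.8 + 2s)·9.6/(s(s+0.63)). The closed-loop characteristic equation is s² + (0.63 + 9.6·2)s + 9.6·26.8 = 0.
That is s² + 19.83s + 257.3 = 0, so ω_n = 16.04 rad/s and ζ = 19.83/(2·16.04) = 0.6181.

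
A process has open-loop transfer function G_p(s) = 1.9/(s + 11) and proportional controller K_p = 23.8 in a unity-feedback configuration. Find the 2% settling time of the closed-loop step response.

Closed-loop transfer function: T(s) = K_p·G_p(s)/(1 + K_p·G_p(s)) = 45.22/(s + 11 + 45.22) = 45.22/(s + 56.22).
Time constant τ = 1/56.22 = 0.01779 s, so the 2% settling time is about 4τ = 0.0711 s.

T_s ≈ 0.0711 s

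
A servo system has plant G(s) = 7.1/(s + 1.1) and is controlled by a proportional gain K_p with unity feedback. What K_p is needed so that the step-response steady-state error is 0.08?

The loop is type 0, so e_ss(step) = 1/(1 + K_pos) with K_pos = K_p·G(0).
G(0) = 6.455. Require 1/(1 + K_p·6.455) = 0.08, so 1 + 6.455·K_p = 12.5.
K_p = (12.5 − 1)/6.455 = 1.78.

K_p = 1.78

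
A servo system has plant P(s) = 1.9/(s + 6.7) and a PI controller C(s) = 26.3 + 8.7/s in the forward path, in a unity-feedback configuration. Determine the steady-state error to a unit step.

The open loop C(s)P(s) has a pole at the origin (type 1), so the static position error constant is infinite and e_ss = 1/(1+∞) = 0.

0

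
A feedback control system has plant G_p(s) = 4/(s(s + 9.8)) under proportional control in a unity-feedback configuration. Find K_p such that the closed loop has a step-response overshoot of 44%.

K_p = 93.9

From %OS = 100·exp(−πζ/√(1−ζ²)) = 44%, ζ = −ln(0.44)/√(π²+ln²(0.44)) = 0.2528.
Characteristic equation s² + 9.8s + 4K_p = 0 gives ζ = 9.8/(2√(4K_p)).
Setting ζ = 0.2528: √(4K_p) = 9.8/(2·0.2528) = 19.38, so K_p = 375.6/4 = 93.9.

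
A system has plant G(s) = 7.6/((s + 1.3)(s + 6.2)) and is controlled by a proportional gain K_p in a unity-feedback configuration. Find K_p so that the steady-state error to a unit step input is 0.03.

The loop is type 0, so e_ss(step) = 1/(1 + K_pos) with K_pos = K_p·G(0).
G(0) = 0.9429. Require 1/(1 + K_p·0.9429) = 0.03, so 1 + 0.9429·K_p = 33.33.
K_p = (33.33 − 1)/0.9429 = 34.3.

K_p = 34.3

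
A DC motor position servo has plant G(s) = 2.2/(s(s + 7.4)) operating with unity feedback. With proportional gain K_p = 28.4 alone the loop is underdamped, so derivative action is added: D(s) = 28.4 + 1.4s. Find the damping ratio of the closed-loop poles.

ζ = 0.663

Forward path: (28.4 + 1.4s)·2.2/(s(s+7.4)). The closed-loop characteristic equation is s² + (7.4 + 2.2·1.4)s + 2.2·28.4 = 0.
That is s² + 10.48s + 62.48 = 0, so ω_n = 7.904 rad/s and ζ = 10.48/(2·7.904) = 0.6629.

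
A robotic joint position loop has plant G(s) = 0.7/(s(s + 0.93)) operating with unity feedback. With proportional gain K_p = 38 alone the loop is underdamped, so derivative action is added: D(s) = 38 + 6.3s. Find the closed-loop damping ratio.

Forward path: (38 + 6.3s)·0.7/(s(s+0.93)). The closed-loop characteristic equation is s² + (0.93 + 0.7·6.3)s + 0.7·38 = 0.
That is s² + 5.34s + 26.6 = 0, so ω_n = 5.158 rad/s and ζ = 5.34/(2·5.158) = 0.5177.

ζ = 0.518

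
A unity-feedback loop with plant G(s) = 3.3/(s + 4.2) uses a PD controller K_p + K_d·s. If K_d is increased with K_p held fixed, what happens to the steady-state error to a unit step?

unchanged

K_d affects only the transient (the s-coefficient); the DC loop gain, and hence e_ss, depends only on K_p.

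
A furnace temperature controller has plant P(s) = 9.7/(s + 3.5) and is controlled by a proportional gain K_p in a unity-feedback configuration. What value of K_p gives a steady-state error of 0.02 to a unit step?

K_p = 17.7

Steady-state error for a unit step on this type-0 loop is 1/(1 + K_p·P(0)).
P(0) = 2.771. Require 1/(1 + K_p·2.771) = 0.02, so 1 + 2.771·K_p = 50.
K_p = (50 − 1)/2.771 = 17.7.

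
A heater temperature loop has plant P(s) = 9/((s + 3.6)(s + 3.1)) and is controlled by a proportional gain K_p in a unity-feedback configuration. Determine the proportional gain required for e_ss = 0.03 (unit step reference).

The loop is type 0, so e_ss(step) = 1/(1 + K_pos) with K_pos = K_p·P(0).
P(0) = 0.8065. Require 1/(1 + K_p·0.8065) = 0.03, so 1 + 0.8065·K_p = 33.33.
K_p = (33.33 − 1)/0.8065 = 40.1.

K_p = 40.1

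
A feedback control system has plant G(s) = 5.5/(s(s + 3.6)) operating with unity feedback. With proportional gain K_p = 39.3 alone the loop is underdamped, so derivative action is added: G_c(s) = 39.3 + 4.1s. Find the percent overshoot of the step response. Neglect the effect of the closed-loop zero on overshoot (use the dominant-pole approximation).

Forward path: (39.3 + 4.1s)·5.5/(s(s+3.6)). The closed-loop characteristic equation is s² + (3.6 + 5.5·4.1)s + 5.5·39.3 = 0.
That is s² + 26.15s + 216.1 = 0, so ω_n = 14.7 rad/s and ζ = 26.15/(2·14.7) = 0.8893.
%OS = 100·exp(−πζ/√(1−ζ²)) = 0.222%.

0.222%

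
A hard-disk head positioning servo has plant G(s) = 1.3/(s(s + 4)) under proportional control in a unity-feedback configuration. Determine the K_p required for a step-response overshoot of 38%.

K_p = 35.5

From %OS = 100·exp(−πζ/√(1−ζ²)) = 38%, ζ = −ln(0.38)/√(π²+ln²(0.38)) = 0.2943.
Characteristic equation s² + 4s + 1.3K_p = 0 gives ζ = 4/(2√(1.3K_p)).
Setting ζ = 0.2943: √(1.3K_p) = 4/(2·0.2943) = 6.795, so K_p = 46.17/1.3 = 35.5.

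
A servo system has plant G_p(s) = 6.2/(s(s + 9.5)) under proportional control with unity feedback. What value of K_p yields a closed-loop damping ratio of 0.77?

Closed-loop characteristic equation: s² + 9.5s + K_p·6.2 = 0.
So ω_n = √(6.2K_p) and 2ζω_n = 9.5, giving ζ = 9.5/(2√(6.2K_p)).
Setting ζ = 0.77: √(6.2K_p) = 9.5/(2·0.77) = 6.169, so K_p = 38.05/6.2 = 6.14.

K_p = 6.14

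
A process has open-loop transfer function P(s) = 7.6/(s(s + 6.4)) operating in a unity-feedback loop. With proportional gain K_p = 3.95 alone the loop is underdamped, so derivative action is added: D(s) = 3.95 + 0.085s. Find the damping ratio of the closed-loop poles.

ζ = 0.643

Forward path: (3.95 + 0.085s)·7.6/(s(s+6.4)). The closed-loop characteristic equation is s² + (6.4 + 7.6·0.085)s + 7.6·3.95 = 0.
That is s² + 7.046s + 30.02 = 0, so ω_n = 5.479 rad/s and ζ = 7.046/(2·5.479) = 0.643.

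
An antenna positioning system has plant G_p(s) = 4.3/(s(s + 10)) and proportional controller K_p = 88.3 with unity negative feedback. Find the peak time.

The closed-loop denominator s² + 10s + 379.7 gives ω_n = √379.7 = 19.49 and ζ = 10/(2ω_n) = 0.2566.
Damped frequency ω_d = ω_n√(1−ζ²) = 18.83 rad/s, so peak time T_p = π/ω_d = 0.167 s.

T_p = 0.167 s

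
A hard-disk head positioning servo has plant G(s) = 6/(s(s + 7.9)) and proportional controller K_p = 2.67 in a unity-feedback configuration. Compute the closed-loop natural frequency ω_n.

1 + K_p·G(s) = 0 gives s² + 7.9s + 16.02 = 0.
So ω_n² = 16.02 ⇒ ω_n = 4.002 rad/s, and ζ = 7.9/(2ω_n) = 0.987.

ω_n = 4 rad/s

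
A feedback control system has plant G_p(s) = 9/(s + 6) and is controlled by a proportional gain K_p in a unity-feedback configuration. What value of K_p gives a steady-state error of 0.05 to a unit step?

K_p = 12.7

For a type-0 loop with proportional control, e_ss = 1/(1 + K_p·G_p(0)).
G_p(0) = 1.5. Require 1/(1 + K_p·1.5) = 0.05, so 1 + 1.5·K_p = 20.
K_p = (20 − 1)/1.5 = 12.7.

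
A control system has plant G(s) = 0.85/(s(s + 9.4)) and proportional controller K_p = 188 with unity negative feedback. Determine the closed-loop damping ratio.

With unity feedback the closed-loop characteristic equation is s² + 9.4s + 188·0.85 = s² + 9.4s + 159.8 = 0.
Matching s² + 2ζω_n s + ω_n²: ω_n = √159.8 = 12.64 rad/s and 2ζω_n = 9.4, so ζ = 9.4/(2·12.64) = 0.372.

ζ = 0.372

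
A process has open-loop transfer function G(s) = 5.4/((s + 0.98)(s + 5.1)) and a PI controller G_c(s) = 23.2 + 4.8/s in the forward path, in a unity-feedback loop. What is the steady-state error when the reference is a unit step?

0

The open loop G_c(s)G(s) has a pole at the origin (type 1), so the static position error constant is infinite and e_ss = 1/(1+∞) = 0.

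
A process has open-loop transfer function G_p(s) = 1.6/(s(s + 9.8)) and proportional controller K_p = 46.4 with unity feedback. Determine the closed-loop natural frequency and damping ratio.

ω_n = 8.62 rad/s, ζ = 0.569

The closed-loop denominator is s(s+9.8) + 46.4·1.6 = s² + 9.8s + 74.24.
Matching s² + 2ζω_n s + ω_n²: ω_n = √74.24 = 8.616 rad/s and 2ζω_n = 9.8, so ζ = 9.8/(2·8.616) = 0.569.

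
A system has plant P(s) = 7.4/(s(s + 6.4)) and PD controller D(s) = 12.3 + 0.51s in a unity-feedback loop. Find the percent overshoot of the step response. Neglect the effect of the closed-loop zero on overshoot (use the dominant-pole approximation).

Forward path: (12.3 + 0.51s)·7.4/(s(s+6.4)). The closed-loop characteristic equation is s² + (6.4 + 7.4·0.51)s + 7.4·12.3 = 0.
That is s² + 10.17s + 91.02 = 0, so ω_n = 9.54 rad/s and ζ = 10.17/(2·9.54) = 0.5332.
%OS = 100·exp(−πζ/√(1−ζ²)) = 13.8%.

13.8%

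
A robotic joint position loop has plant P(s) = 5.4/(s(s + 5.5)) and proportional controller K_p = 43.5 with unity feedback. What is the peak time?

The closed-loop denominator s² + 5.5s + 234.9 gives ω_n = √234.9 = 15.33 and ζ = 5.5/(2ω_n) = 0.1794.
Damped frequency ω_d = ω_n√(1−ζ²) = 15.08 rad/s, so peak time T_p = π/ω_d = 0.208 s.

T_p = 0.208 s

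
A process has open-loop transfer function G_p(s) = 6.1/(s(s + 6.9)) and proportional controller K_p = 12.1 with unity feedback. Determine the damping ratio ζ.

ζ = 0.402

With unity feedback the closed-loop characteristic equation is s² + 6.9s + 12.1·6.1 = s² + 6.9s + 73.81 = 0.
Matching s² + 2ζω_n s + ω_n²: ω_n = √73.81 = 8.591 rad/s and 2ζω_n = 6.9, so ζ = 6.9/(2·8.591) = 0.402.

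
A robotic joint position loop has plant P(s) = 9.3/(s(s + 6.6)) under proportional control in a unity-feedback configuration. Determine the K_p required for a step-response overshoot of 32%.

K_p = 10.1

From %OS = 100·exp(−πζ/√(1−ζ²)) = 32%, ζ = −ln(0.32)/√(π²+ln²(0.32)) = 0.341.
Characteristic equation s² + 6.6s + 9.3K_p = 0 gives ζ = 6.6/(2√(9.3K_p)).
Setting ζ = 0.341: √(9.3K_p) = 6.6/(2·0.341) = 9.679, so K_p = 93.67/9.3 = 10.1.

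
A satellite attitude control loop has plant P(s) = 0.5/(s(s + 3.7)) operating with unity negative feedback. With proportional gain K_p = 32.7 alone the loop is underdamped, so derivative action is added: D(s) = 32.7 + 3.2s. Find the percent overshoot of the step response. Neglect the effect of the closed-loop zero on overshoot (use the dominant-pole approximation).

6.55%

Forward path: (32.7 + 3.2s)·0.5/(s(s+3.7)). The closed-loop characteristic equation is s² + (3.7 + 0.5·3.2)s + 0.5·32.7 = 0.
That is s² + 5.3s + 16.35 = 0, so ω_n = 4.044 rad/s and ζ = 5.3/(2·4.044) = 0.6554.
%OS = 100·exp(−πζ/√(1−ζ²)) = 6.55%.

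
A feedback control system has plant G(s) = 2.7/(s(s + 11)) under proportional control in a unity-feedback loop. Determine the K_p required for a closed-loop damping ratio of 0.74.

K_p = 20.5

Closed-loop characteristic equation: s² + 11s + K_p·2.7 = 0.
So ω_n = √(2.7K_p) and 2ζω_n = 11, giving ζ = 11/(2√(2.7K_p)).
Setting ζ = 0.74: √(2.7K_p) = 11/(2·0.74) = 7.432, so K_p = 55.24/2.7 = 20.5.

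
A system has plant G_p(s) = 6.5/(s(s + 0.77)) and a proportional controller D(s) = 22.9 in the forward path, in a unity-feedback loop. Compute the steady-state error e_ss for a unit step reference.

0

The open loop D(s)G_p(s) has a pole at the origin (type 1), so the static position error constant is infinite and e_ss = 1/(1+∞) = 0.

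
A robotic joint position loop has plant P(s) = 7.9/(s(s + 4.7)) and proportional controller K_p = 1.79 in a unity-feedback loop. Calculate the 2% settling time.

T_s ≈ 1.7 s

From 1 + K_pP(s) = 0: s² + 4.7s + 14.14 = 0 ⇒ ω_n = 3.76, ζ = 0.6249.
2% settling time T_s ≈ 4/(ζω_n) = 4/2.35 = 1.7 s.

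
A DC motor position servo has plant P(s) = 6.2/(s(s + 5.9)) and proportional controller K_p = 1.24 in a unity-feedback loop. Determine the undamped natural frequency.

ω_n = 2.77 rad/s

With unity feedback the closed-loop characteristic equation is s² + 5.9s + 1.24·6.2 = s² + 5.9s + 7.688 = 0.
So ω_n² = 7.688 ⇒ ω_n = 2.773 rad/s, and ζ = 5.9/(2ω_n) = 1.06.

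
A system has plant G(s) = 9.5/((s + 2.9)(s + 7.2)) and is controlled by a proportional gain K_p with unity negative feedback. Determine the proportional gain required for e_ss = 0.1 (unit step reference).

K_p = 19.8

For a type-0 loop with proportional control, e_ss = 1/(1 + K_p·G(0)).
G(0) = 0.455. Require 1/(1 + K_p·0.455) = 0.1, so 1 + 0.455·K_p = 10.
K_p = (10 − 1)/0.455 = 19.8.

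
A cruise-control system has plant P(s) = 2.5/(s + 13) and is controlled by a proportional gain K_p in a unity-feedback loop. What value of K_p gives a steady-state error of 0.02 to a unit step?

For a type-0 loop with proportional control, e_ss = 1/(1 + K_p·P(0)).
P(0) = 0.1923. Require 1/(1 + K_p·0.1923) = 0.02, so 1 + 0.1923·K_p = 50.
K_p = (50 − 1)/0.1923 = 255.

K_p = 255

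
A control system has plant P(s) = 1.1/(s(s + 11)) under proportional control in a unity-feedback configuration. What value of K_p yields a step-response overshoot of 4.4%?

From %OS = 100·exp(−πζ/√(1−ζ²)) = 4.4%, ζ = −ln(0.044)/√(π²+ln²(0.044)) = 0.7051.
Characteristic equation s² + 11s + 1.1K_p = 0 gives ζ = 11/(2√(1.1K_p)).
Setting ζ = 0.7051: √(1.1K_p) = 11/(2·0.7051) = 7.801, so K_p = 60.85/1.1 = 55.3.

K_p = 55.3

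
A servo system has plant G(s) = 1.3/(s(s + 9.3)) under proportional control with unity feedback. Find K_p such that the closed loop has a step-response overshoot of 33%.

From %OS = 100·exp(−πζ/√(1−ζ²)) = 33%, ζ = −ln(0.33)/√(π²+ln²(0.33)) = 0.3328.
Characteristic equation s² + 9.3s + 1.3K_p = 0 gives ζ = 9.3/(2√(1.3K_p)).
Setting ζ = 0.3328: √(1.3K_p) = 9.3/(2·0.3328) = 13.97, so K_p = 195.2/1.3 = 150.

K_p = 150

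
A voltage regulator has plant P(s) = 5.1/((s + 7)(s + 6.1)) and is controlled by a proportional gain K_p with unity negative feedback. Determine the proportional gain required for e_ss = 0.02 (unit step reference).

K_p = 410

Steady-state error for a unit step on this type-0 loop is 1/(1 + K_p·P(0)).
P(0) = 0.1194. Require 1/(1 + K_p·0.1194) = 0.02, so 1 + 0.1194·K_p = 50.
K_p = (50 − 1)/0.1194 = 410.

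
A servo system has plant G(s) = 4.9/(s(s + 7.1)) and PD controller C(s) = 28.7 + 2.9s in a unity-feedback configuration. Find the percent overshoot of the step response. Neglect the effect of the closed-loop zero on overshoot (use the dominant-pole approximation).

0.161%

Forward path: (28.7 + 2.9s)·4.9/(s(s+7.1)). The closed-loop characteristic equation is s² + (7.1 + 4.9·2.9)s + 4.9·28.7 = 0.
That is s² + 21.31s + 140.6 = 0, so ω_n = 11.86 rad/s and ζ = 21.31/(2·11.86) = 0.8985.
%OS = 100·exp(−πζ/√(1−ζ²)) = 0.161%.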